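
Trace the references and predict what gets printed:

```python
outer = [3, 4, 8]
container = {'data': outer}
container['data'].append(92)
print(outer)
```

Key concept: dict holds reference to list.
Step by step:
`outer = [3, 4, 8]` → outer = [3, 4, 8]
`container = {'data': outer}` → container = {'data': [3, 4, 8]}
`container['data'].append(92)` → outer = [3, 4, 8, 92]; container = {'data': [3, 4, 8, 92]}
`print(outer)` → prints [3, 4, 8, 92]

Answer: [3, 4, 8, 92]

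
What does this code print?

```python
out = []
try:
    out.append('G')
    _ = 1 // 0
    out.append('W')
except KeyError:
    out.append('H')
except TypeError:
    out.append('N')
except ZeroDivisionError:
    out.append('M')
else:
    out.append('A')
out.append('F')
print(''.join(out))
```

Execution trace: 'G' (try body) → 'M' (except ZeroDivisionError) → 'F' (after the try/except). Output: GMF

Answer: GMF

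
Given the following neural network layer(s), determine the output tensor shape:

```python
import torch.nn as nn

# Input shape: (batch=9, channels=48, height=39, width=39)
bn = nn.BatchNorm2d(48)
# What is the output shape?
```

Input: (9, 48, 39, 39) -> Output: (9, 48, 39, 39)

Answer: (9, 48, 39, 39)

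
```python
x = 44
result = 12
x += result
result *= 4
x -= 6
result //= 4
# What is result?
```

Trace:
`x = 44` → x = 44
`result = 12` → result = 12
`x += result` → x = 56
`result *= 4` → result = 48
`x -= 6` → x = 50
`result //= 4` → result = 12
So result = 12

Answer: 12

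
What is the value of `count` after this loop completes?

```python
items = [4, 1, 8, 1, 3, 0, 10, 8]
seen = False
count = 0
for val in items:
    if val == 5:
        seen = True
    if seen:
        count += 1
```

Count elements after first 5 in [4, 1, 8, 1, 3, 0, 10, 8]
`count` takes the values: 0

Answer: 0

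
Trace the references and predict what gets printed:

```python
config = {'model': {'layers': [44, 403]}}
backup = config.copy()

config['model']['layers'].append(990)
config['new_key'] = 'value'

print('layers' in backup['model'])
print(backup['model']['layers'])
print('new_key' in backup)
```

Key concept: shallow copy gotcha with nested dict.
Step by step:
`config = {'model': {'layers': [44, 403]}}` → config = {'model': {'layers': [44, 403]}}
`backup = config.copy()` → backup = {'model': {'layers': [44, 403]}}
`config['model']['layers'].append(990)` → config = {'model': {'layers': [44, 403, 990]}}; backup = {'model': {'layers': [44, 403, 990]}}
`config['new_key'] = 'value'` → config = {'model': {'layers': [44, 403, 990]}, 'new_key': 'value'}
`print('layers' in backup['model'])` → prints True
`print(backup['model']['layers'])` → prints [44, 403, 990]
`print('new_key' in backup)` → prints False

Answer:
True
[44, 403, 990]
False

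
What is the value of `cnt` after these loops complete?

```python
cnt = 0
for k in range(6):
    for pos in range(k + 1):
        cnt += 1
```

Triangle: 1 + 2 + ... + 6
`cnt` takes the values: 0 → 1 → 2 → 3 → 4 → 5 → 6 → 7 → 8 → 9 → 10 → 11 → 12 → 13 → 14 → 15 → 16 → 17 → 18 → 19 → 20 → 21

Answer: 21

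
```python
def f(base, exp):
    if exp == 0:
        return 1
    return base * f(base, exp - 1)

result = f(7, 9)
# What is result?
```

f(7, 9) = 7 * 7 * 7 * 7 * 7 * 7 * 7 * 7 * 7 = 40353607

Answer: 40353607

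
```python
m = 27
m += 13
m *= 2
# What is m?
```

Trace:
`m = 27` → m = 27
`m += 13` → m = 40
`m *= 2` → m = 80
So m = 80

Answer: 80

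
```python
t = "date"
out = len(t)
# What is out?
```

Trace:
`t = "date"` → t = 'date'
`out = len(t)` → out = 4
So out = 4

Answer: 4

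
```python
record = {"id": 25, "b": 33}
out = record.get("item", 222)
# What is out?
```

Trace:
`record = {"id": 25, "b": 33}` → record = {'id': 25, 'b': 33}
`out = record.get("item", 222)` → out = 222
So out = 222

Answer: 222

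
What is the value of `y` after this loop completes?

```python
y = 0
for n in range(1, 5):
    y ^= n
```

XOR of 1 to 4
`y` takes the values: 0 → 1 → 3 → 0 → 4

Answer: 4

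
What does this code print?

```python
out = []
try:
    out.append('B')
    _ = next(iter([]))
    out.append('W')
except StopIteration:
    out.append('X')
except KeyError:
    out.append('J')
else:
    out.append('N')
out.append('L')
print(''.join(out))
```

Execution trace: 'B' (try body) → 'X' (except StopIteration) → 'L' (after the try/except). Output: BXL

Answer: BXL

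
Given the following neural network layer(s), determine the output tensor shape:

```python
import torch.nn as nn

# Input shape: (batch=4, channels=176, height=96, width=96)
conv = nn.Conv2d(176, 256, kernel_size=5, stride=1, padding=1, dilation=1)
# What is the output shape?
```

Input: (4, 176, 96, 96) -> Output: (4, 256, 94, 94)

Answer: (4, 256, 94, 94)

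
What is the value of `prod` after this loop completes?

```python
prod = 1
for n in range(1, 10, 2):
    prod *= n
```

Product of 1, 3, 5, ... up to 9
`prod` takes the values: 1 → 3 → 15 → 105 → 945

Answer: 945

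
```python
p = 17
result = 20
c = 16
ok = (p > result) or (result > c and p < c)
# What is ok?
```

Trace:
`p = 17` → p = 17
`result = 20` → result = 20
`c = 16` → c = 16
`ok = (p > result) or (result > c and p < c)` → ok = False
So ok = False

Answer: False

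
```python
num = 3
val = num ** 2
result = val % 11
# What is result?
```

Trace:
`num = 3` → num = 3
`val = num ** 2` → val = 9
`result = val % 11` → result = 9
So result = 9

Answer: 9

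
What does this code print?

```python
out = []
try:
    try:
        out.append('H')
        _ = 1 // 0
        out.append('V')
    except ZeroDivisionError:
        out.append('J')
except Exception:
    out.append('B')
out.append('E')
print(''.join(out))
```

Execution trace: 'H' (inner try body) → 'J' (inner except ZeroDivisionError) → 'E' (after the try/except). Output: HJE

Answer: HJE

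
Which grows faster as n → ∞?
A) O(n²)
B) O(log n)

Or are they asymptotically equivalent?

O(n²) vs O(log n): Higher order terms dominate.

Answer: A) O(n²) grows faster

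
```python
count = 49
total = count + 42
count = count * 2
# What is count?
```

Trace:
`count = 49` → count = 49
`total = count + 42` → total = 91
`count = count * 2` → count = 98
So count = 98

Answer: 98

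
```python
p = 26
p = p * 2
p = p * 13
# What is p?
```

Trace:
`p = 26` → p = 26
`p = p * 2` → p = 52
`p = p * 13` → p = 676
So p = 676

Answer: 676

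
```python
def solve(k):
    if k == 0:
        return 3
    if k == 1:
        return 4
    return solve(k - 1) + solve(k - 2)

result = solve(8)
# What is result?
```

Build up from base cases: solve(0)=3, solve(1)=4, solve(2)=7, solve(3)=11, solve(4)=18, solve(5)=29, solve(6)=47, ..., solve(8)=123

Answer: 123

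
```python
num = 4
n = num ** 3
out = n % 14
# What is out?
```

Trace:
`num = 4` → num = 4
`n = num ** 3` → n = 64
`out = n % 14` → out = 8
So out = 8

Answer: 8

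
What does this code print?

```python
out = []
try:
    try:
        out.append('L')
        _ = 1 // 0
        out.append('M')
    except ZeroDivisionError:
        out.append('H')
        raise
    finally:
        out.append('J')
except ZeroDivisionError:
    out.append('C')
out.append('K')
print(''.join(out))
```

Execution trace: 'L' (inner try body) → 'H' (inner except ZeroDivisionError) → 'J' (inner finally) → 'C' (outer except ZeroDivisionError) → 'K' (after the try/except). Output: LHJCK

Answer: LHJCK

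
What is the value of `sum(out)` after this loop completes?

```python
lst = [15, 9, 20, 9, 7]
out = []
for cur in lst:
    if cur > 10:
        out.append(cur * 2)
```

Sum of doubled values > 10
`out` takes the values: [] → [30] → [30, 40]
So `sum(out)` = 70

Answer: 70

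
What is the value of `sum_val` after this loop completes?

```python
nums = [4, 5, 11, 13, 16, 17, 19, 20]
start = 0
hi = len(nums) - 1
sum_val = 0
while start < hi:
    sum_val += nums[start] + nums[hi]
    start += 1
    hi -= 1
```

Sum of pairs from ends
`sum_val` takes the values: 0 → 24 → 48 → 76 → 105

Answer: 105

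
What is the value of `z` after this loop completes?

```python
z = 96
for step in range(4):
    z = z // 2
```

Halve 4 times: 96 // 2^4 = 6
`z` takes the values: 96 → 48 → 24 → 12 → 6

Answer: 6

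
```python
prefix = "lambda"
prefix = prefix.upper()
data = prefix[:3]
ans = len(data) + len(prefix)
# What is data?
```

Trace:
`prefix = "lambda"` → prefix = 'lambda'
`prefix = prefix.upper()` → prefix = 'LAMBDA'
`data = prefix[:3]` → data = 'LAM'
`ans = len(data) + len(prefix)` → ans = 9
So data = 'LAM'

Answer: 'LAM'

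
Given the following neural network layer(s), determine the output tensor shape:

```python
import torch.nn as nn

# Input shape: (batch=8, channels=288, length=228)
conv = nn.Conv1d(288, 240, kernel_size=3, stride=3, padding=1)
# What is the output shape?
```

Input: (8, 288, 228) -> Output: (8, 240, 76)

Answer: (8, 240, 76)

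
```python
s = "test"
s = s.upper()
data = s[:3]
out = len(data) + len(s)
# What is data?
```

Trace:
`s = "test"` → s = 'test'
`s = s.upper()` → s = 'TEST'
`data = s[:3]` → data = 'TES'
`out = len(data) + len(s)` → out = 7
So data = 'TES'

Answer: 'TES'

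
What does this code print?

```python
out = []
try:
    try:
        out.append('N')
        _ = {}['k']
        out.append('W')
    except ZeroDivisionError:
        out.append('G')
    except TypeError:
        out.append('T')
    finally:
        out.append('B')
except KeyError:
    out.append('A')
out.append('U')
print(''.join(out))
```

Execution trace: 'N' (inner try body) → 'B' (inner finally) → 'A' (outer except KeyError) → 'U' (after the try/except). Output: NBAU

Answer: NBAU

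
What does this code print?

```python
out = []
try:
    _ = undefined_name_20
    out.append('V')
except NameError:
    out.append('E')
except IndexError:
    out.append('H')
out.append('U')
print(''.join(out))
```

Execution trace: 'E' (except NameError) → 'U' (after the try/except). Output: EU

Answer: EU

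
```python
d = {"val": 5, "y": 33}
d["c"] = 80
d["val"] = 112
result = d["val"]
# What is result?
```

Trace:
`d = {"val": 5, "y": 33}` → d = {'val': 5, 'y': 33}
`d["c"] = 80` → d = {'val': 5, 'y': 33, 'c': 80}
`d["val"] = 112` → d = {'val': 112, 'y': 33, 'c': 80}
`result = d["val"]` → result = 112
So result = 112

Answer: 112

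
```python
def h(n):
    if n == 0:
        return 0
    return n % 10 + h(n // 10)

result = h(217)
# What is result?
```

Sum of digits of 217: 7 + 1 + 2 = 10

Answer: 10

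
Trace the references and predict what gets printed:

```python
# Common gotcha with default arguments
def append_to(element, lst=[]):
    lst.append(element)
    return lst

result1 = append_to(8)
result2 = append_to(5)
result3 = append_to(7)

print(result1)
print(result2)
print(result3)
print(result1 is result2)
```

Key concept: mutable default argument gotcha.
Step by step:
`result1 = append_to(8)` → result1 = [8]
`result2 = append_to(5)` → result1 = [8, 5] (same object as result2); result2 = [8, 5] (same object as result1)
`result3 = append_to(7)` → result1 = [8, 5, 7] (same object as result2, result3); result2 = [8, 5, 7] (same object as result1, result3); result3 = [8, 5, 7] (same object as result1, result2)
`print(result1)` → prints [8, 5, 7]
`print(result2)` → prints [8, 5, 7]
`print(result3)` → prints [8, 5, 7]
`print(result1 is result2)` → prints True

Answer:
[8, 5, 7]
[8, 5, 7]
[8, 5, 7]
True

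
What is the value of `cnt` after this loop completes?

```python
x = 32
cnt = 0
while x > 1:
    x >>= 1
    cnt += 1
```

Count right shifts until 1
`cnt` takes the values: 0 → 1 → 2 → 3 → 4 → 5

Answer: 5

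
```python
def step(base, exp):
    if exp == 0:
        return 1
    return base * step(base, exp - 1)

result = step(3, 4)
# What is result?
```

step(3, 4) = 3 * 3 * 3 * 3 = 81

Answer: 81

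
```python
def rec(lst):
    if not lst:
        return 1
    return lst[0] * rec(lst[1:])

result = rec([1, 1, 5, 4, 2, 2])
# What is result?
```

Product over [1, 1, 5, 4, 2, 2] = 1 * 1 * 5 * 4 * 2 * 2 = 80

Answer: 80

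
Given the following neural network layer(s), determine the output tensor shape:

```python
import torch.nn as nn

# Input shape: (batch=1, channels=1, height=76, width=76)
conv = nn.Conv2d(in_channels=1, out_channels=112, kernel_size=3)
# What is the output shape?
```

Input: (1, 1, 76, 76) -> Output: (1, 112, 74, 74)

Answer: (1, 112, 74, 74)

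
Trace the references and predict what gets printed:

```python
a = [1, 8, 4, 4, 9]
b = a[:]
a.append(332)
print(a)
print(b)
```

Key concept: slice [:] creates copy.
Step by step:
`a = [1, 8, 4, 4, 9]` → a = [1, 8, 4, 4, 9]
`b = a[:]` → b = [1, 8, 4, 4, 9]
`a.append(332)` → a = [1, 8, 4, 4, 9, 332]
`print(a)` → prints [1, 8, 4, 4, 9, 332]
`print(b)` → prints [1, 8, 4, 4, 9]

Answer:
[1, 8, 4, 4, 9, 332]
[1, 8, 4, 4, 9]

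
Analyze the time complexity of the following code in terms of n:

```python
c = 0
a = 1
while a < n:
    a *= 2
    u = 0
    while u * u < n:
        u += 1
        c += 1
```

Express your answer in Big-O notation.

Each loop level contributes: log n × √n. Multiplying the contributions gives O(√n log n).

Answer: O(√n log n)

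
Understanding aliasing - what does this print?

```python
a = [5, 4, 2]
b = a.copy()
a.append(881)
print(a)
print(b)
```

Key concept: list.copy() creates independent copy.
Step by step:
`a = [5, 4, 2]` → a = [5, 4, 2]
`b = a.copy()` → b = [5, 4, 2]
`a.append(881)` → a = [5, 4, 2, 881]
`print(a)` → prints [5, 4, 2, 881]
`print(b)` → prints [5, 4, 2]

Answer:
[5, 4, 2, 881]
[5, 4, 2]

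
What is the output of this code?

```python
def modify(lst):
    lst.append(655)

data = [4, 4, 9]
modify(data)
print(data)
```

Key concept: function modifies passed list.
Step by step:
`data = [4, 4, 9]` → data = [4, 4, 9]
`modify(data)` → data = [4, 4, 9, 655]
`print(data)` → prints [4, 4, 9, 655]

Answer: [4, 4, 9, 655]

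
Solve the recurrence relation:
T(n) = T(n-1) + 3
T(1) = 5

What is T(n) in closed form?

Unrolling: T(n) = T(1) + 3·(n-1) = 5 + 3(n-1) = 3n + 2.

Answer: T(n) = 3n + 2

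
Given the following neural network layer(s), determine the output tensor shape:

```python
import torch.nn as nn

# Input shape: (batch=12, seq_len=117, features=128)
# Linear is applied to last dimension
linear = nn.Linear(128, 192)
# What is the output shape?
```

Input: (12, 117, 128) -> Output: (12, 117, 192)

Answer: (12, 117, 192)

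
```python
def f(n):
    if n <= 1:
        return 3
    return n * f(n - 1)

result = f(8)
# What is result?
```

f(8) = 8 * 7 * 6 * 5 * 4 * 3 * 2 * 3 = 120960

Answer: 120960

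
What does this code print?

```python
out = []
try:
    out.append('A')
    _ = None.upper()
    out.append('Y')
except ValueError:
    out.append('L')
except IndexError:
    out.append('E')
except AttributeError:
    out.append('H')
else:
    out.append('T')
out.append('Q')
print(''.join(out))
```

Execution trace: 'A' (try body) → 'H' (except AttributeError) → 'Q' (after the try/except). Output: AHQ

Answer: AHQ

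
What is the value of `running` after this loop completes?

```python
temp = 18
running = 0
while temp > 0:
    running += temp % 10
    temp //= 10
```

Sum digits of 18
`running` takes the values: 0 → 8 → 9

Answer: 9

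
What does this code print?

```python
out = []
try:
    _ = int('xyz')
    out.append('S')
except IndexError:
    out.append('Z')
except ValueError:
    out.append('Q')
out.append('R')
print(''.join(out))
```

Execution trace: 'Q' (except ValueError) → 'R' (after the try/except). Output: QR

Answer: QR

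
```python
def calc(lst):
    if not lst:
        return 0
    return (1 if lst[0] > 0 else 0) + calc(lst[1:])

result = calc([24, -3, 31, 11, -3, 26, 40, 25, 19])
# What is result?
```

Count of positive elements in [24, -3, 31, 11, -3, 26, 40, 25, 19] = 7

Answer: 7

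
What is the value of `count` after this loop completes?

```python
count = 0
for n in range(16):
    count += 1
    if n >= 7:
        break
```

Loop breaks when n reaches 7, count is 8
`count` takes the values: 0 → 1 → 2 → 3 → 4 → 5 → 6 → 7 → 8

Answer: 8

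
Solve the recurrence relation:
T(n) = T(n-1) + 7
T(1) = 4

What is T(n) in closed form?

Unrolling: T(n) = T(1) + 7·(n-1) = 4 + 7(n-1) = 7n - 3.

Answer: T(n) = 7n - 3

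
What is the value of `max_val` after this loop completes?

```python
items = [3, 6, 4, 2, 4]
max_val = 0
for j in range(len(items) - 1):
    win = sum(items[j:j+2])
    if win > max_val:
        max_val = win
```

Max sum of 2-element window in [3, 6, 4, 2, 4]
`max_val` takes the values: 0 → 9 → 10

Answer: 10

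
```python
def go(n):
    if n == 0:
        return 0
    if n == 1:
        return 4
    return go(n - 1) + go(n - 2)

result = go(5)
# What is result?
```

Build up from base cases: go(0)=0, go(1)=4, go(2)=4, go(3)=8, go(4)=12, go(5)=20

Answer: 20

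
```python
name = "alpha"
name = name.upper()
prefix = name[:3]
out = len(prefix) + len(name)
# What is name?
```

Trace:
`name = "alpha"` → name = 'alpha'
`name = name.upper()` → name = 'ALPHA'
`prefix = name[:3]` → prefix = 'ALP'
`out = len(prefix) + len(name)` → out = 8
So name = 'ALPHA'

Answer: 'ALPHA'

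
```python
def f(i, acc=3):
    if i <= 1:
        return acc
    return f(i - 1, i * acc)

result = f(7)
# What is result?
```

Accumulator trace (n, acc): (7, 3) -> (6, 21) -> (5, 126) -> (4, 630) -> (3, 2520) -> (2, 7560) -> (1, 15120) -> return 15120

Answer: 15120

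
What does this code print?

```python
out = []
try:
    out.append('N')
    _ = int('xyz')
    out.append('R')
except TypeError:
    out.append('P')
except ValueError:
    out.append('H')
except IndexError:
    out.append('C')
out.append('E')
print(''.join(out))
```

Execution trace: 'N' (try body) → 'H' (except ValueError) → 'E' (after the try/except). Output: NHE

Answer: NHE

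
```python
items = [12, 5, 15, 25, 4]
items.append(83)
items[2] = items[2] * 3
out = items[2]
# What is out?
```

Trace:
`items = [12, 5, 15, 25, 4]` → items = [12, 5, 15, 25, 4]
`items.append(83)` → items = [12, 5, 15, 25, 4, 83]
`items[2] = items[2] * 3` → items = [12, 5, 45, 25, 4, 83]
`out = items[2]` → out = 45
So out = 45

Answer: 45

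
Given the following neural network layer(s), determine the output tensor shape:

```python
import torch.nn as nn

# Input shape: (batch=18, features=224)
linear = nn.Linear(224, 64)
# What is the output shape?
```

Input: (18, 224) -> Output: (18, 64)

Answer: (18, 64)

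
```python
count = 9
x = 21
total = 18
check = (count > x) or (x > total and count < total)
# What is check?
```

Trace:
`count = 9` → count = 9
`x = 21` → x = 21
`total = 18` → total = 18
`check = (count > x) or (x > total and count < total)` → check = True
So check = True

Answer: True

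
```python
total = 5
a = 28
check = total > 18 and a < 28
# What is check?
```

Trace:
`total = 5` → total = 5
`a = 28` → a = 28
`check = total > 18 and a < 28` → check = False
So check = False

Answer: False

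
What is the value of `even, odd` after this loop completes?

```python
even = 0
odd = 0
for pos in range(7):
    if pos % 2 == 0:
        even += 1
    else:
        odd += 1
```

Count evens and odds in range(7)
`even, odd` takes the values: (0, 0) → (1, 0) → (1, 1) → (2, 1) → (2, 2) → (3, 2) → (3, 3) → (4, 3)

Answer: 4, 3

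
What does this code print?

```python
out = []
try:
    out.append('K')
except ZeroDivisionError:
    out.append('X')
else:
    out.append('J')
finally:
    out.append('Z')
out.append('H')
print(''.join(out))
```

Execution trace: 'K' (try body, no exception) → 'J' (else) → 'Z' (finally) → 'H' (after the try/except). Output: KJZH

Answer: KJZH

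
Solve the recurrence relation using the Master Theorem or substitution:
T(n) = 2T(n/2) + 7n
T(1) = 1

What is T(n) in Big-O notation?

By Master Theorem: a=2, b=2, f(n)=7n. Since log_2(2) = 1 and f(n) = Θ(n^1), Case 2 applies. T(n) = O(n log n).

Answer: O(n log n)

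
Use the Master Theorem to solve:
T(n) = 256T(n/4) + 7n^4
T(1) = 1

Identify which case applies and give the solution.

a=256, b=4, f(n)=7n^4. log_4(256) = 4. Since c=4 = 4, Case 2 applies: T(n) = Θ(n^log_b(a) · log n) = O(n^4 log n).

Answer: O(n^4 log n) - Case 2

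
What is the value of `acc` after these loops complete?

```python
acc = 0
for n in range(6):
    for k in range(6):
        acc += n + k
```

Sum of all n+k for n,k in 6x6
`acc` takes the values: 0 → 1 → 3 → 6 → 10 → 15 → 16 → 18 → 21 → 25 → 30 → 36 → 38 → 41 → 45 → 50 → 56 → 63 → 66 → 70 → 75 → 81 → 88 → 96 → 100 → 105 → 111 → 118 → 126 → 135 → 140 → 146 → 153 → 161 → 170 → 180

Answer: 180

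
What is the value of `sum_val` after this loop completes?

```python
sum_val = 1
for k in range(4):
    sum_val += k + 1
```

Start at 1, add 1 to 4 = 11
`sum_val` takes the values: 1 → 2 → 4 → 7 → 11

Answer: 11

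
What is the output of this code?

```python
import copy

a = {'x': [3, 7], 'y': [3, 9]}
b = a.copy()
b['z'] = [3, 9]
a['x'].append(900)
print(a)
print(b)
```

Key concept: shallow copy of dict with mutable values.
Step by step:
`a = {'x': [3, 7], 'y': [3, 9]}` → a = {'x': [3, 7], 'y': [3, 9]}
`b = a.copy()` → b = {'x': [3, 7], 'y': [3, 9]}
`b['z'] = [3, 9]` → b = {'x': [3, 7], 'y': [3, 9], 'z': [3, 9]}
`a['x'].append(900)` → a = {'x': [3, 7, 900], 'y': [3, 9]}; b = {'x': [3, 7, 900], 'y': [3, 9], 'z': [3, 9]}
`print(a)` → prints {'x': [3, 7, 900], 'y': [3, 9]}
`print(b)` → prints {'x': [3, 7, 900], 'y': [3, 9], 'z': [3, 9]}

Answer:
{'x': [3, 7, 900], 'y': [3, 9]}
{'x': [3, 7, 900], 'y': [3, 9], 'z': [3, 9]}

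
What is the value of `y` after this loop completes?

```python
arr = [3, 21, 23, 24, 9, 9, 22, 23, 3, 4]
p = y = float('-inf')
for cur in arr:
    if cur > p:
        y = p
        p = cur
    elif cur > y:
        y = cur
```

Second largest (with repeats) in [3, 21, 23, 24, 9, 9, 22, 23, 3, 4]
`y` takes the values: -inf → 3 → 21 → 23

Answer: 23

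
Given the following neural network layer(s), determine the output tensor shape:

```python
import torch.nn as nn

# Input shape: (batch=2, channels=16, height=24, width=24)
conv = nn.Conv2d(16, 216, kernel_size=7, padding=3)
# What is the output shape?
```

Input: (2, 16, 24, 24) -> Output: (2, 216, 24, 24)

Answer: (2, 216, 24, 24)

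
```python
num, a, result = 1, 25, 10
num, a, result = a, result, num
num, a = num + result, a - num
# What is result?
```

Trace:
`num, a, result = 1, 25, 10` → num = 1; a = 25; result = 10
`num, a, result = a, result, num` → num = 25; a = 10; result = 1
`num, a = num + result, a - num` → num = 26; a = -15
So result = 1

Answer: 1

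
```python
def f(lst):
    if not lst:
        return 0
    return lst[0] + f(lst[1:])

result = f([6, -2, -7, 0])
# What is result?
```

6 + (-2) + (-7) + 0 + 0 = -3

Answer: -3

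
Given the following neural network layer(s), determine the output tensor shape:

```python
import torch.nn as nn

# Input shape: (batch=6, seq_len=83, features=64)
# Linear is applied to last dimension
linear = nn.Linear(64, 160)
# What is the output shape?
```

Input: (6, 83, 64) -> Output: (6, 83, 160)

Answer: (6, 83, 160)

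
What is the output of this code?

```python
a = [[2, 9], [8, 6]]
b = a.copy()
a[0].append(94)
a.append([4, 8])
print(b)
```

Key concept: shallow copy with nested lists.
Step by step:
`a = [[2, 9], [8, 6]]` → a = [[2, 9], [8, 6]]
`b = a.copy()` → b = [[2, 9], [8, 6]]
`a[0].append(94)` → a = [[2, 9, 94], [8, 6]]; b = [[2, 9, 94], [8, 6]]
`a.append([4, 8])` → a = [[2, 9, 94], [8, 6], [4, 8]]
`print(b)` → prints [[2, 9, 94], [8, 6]]

Answer: [[2, 9, 94], [8, 6]]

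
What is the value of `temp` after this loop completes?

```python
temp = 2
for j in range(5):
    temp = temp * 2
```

Multiply by 2, 5 times: 2 * 2^5 = 64
`temp` takes the values: 2 → 4 → 8 → 16 → 32 → 64

Answer: 64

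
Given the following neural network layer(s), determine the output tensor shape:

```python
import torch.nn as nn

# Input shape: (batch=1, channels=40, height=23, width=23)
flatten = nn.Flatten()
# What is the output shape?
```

Input: (1, 40, 23, 23) -> Output: (1, 21160)

Answer: (1, 21160)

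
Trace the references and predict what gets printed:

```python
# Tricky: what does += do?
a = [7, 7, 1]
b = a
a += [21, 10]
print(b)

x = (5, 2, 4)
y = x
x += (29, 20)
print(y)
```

Key concept: += behavior differs for mutable vs immutable.
Step by step:
`a = [7, 7, 1]` → a = [7, 7, 1]
`b = a` → b = [7, 7, 1] (same object as a)
`a += [21, 10]` → a = [7, 7, 1, 21, 10] (same object as b); b = [7, 7, 1, 21, 10] (same object as a)
`print(b)` → prints [7, 7, 1, 21, 10]
`x = (5, 2, 4)` → x = (5, 2, 4)
`y = x` → y = (5, 2, 4)
`x += (29, 20)` → x = (5, 2, 4, 29, 20)
`print(y)` → prints (5, 2, 4)

Answer:
[7, 7, 1, 21, 10]
(5, 2, 4)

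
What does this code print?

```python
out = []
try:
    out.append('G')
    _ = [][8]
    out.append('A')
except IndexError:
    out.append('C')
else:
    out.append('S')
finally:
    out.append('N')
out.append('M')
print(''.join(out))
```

Execution trace: 'G' (try body) → 'C' (except IndexError) → 'N' (finally) → 'M' (after the try/except). Output: GCNM

Answer: GCNM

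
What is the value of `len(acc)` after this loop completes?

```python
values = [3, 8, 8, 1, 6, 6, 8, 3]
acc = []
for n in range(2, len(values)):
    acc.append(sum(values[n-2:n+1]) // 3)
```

Number of 3-element averages
`acc` takes the values: [] → [6] → [6, 5] → [6, 5, 5] → [6, 5, 5, 4] → [6, 5, 5, 4, 6] → [6, 5, 5, 4, 6, 5]
So `len(acc)` = 6

Answer: 6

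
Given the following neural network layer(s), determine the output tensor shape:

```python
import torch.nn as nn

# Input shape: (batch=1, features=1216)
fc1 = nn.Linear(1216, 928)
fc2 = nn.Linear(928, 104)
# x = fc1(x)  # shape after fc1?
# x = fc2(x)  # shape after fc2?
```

Input: (1, 1216) -> after fc1: (1, 928) -> Output: (1, 104)

Answer: (1, 104)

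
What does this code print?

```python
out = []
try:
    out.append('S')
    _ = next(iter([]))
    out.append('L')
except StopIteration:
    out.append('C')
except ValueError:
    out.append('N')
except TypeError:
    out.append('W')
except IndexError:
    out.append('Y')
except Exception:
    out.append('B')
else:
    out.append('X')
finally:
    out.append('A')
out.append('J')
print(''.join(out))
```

Execution trace: 'S' (try body) → 'C' (except StopIteration) → 'A' (finally) → 'J' (after the try/except). Output: SCAJ

Answer: SCAJ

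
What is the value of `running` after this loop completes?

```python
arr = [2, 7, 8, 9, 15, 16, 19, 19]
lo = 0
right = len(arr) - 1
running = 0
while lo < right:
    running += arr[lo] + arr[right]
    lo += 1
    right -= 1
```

Sum of pairs from ends
`running` takes the values: 0 → 21 → 47 → 71 → 95

Answer: 95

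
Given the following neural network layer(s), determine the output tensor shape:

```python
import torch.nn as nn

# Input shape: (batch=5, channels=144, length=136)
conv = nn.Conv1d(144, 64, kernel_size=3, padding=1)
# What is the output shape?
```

Input: (5, 144, 136) -> Output: (5, 64, 136)

Answer: (5, 64, 136)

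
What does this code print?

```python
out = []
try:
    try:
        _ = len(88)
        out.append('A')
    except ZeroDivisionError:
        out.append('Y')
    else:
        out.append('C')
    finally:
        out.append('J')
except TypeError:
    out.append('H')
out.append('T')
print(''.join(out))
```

Execution trace: 'J' (finally) → 'H' (outer except TypeError) → 'T' (after the try/except). Output: JHT

Answer: JHT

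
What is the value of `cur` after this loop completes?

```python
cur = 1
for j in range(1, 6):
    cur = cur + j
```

Start at 1, add 1 through 5
`cur` takes the values: 1 → 2 → 4 → 7 → 11 → 16

Answer: 16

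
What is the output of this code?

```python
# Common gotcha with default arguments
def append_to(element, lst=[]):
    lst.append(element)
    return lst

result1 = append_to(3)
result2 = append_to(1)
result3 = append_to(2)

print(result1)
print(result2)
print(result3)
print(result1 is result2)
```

Key concept: mutable default argument gotcha.
Step by step:
`result1 = append_to(3)` → result1 = [3]
`result2 = append_to(1)` → result1 = [3, 1] (same object as result2); result2 = [3, 1] (same object as result1)
`result3 = append_to(2)` → result1 = [3, 1, 2] (same object as result2, result3); result2 = [3, 1, 2] (same object as result1, result3); result3 = [3, 1, 2] (same object as result1, result2)
`print(result1)` → prints [3, 1, 2]
`print(result2)` → prints [3, 1, 2]
`print(result3)` → prints [3, 1, 2]
`print(result1 is result2)` → prints True

Answer:
[3, 1, 2]
[3, 1, 2]
[3, 1, 2]
True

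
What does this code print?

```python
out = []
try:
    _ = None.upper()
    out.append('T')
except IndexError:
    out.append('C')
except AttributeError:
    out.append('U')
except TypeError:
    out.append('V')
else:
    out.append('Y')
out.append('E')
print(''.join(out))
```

Execution trace: 'U' (except AttributeError) → 'E' (after the try/except). Output: UE

Answer: UE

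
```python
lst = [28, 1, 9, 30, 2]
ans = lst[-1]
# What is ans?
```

Trace:
`lst = [28, 1, 9, 30, 2]` → lst = [28, 1, 9, 30, 2]
`ans = lst[-1]` → ans = 2
So ans = 2

Answer: 2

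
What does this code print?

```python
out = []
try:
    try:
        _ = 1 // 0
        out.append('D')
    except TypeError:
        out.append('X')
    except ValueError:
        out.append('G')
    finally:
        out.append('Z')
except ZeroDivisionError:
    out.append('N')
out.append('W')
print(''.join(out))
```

Execution trace: 'Z' (inner finally) → 'N' (outer except ZeroDivisionError) → 'W' (after the try/except). Output: ZNW

Answer: ZNW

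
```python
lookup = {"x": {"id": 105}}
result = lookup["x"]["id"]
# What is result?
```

Trace:
`lookup = {"x": {"id": 105}}` → lookup = {'x': {'id': 105}}
`result = lookup["x"]["id"]` → result = 105
So result = 105

Answer: 105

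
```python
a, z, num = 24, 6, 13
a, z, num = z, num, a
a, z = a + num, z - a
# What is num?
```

Trace:
`a, z, num = 24, 6, 13` → a = 24; z = 6; num = 13
`a, z, num = z, num, a` → a = 6; z = 13; num = 24
`a, z = a + num, z - a` → a = 30; z = 7
So num = 24

Answer: 24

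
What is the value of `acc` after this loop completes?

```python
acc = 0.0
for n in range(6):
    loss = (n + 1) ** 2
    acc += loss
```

Sum of squared losses 1² + 2² + ... + 6²
`acc` takes the values: 0.0 → 1.0 → 5.0 → 14.0 → 30.0 → 55.0 → 91.0

Answer: 91.0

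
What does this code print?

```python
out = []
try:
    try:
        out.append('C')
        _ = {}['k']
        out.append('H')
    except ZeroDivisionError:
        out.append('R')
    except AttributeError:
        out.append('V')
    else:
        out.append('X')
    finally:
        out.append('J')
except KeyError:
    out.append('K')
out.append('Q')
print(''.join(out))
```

Execution trace: 'C' (try body) → 'J' (finally) → 'K' (outer except KeyError) → 'Q' (after the try/except). Output: CJKQ

Answer: CJKQ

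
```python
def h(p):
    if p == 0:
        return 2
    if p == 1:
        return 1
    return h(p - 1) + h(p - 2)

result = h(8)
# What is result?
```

Build up from base cases: h(0)=2, h(1)=1, h(2)=3, h(3)=4, h(4)=7, h(5)=11, h(6)=18, ..., h(8)=47

Answer: 47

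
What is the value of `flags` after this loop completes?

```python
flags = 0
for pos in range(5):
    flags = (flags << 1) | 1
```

Build 5 consecutive 1-bits: 0b11111
`flags` takes the values: 0 → 1 → 3 → 7 → 15 → 31

Answer: 31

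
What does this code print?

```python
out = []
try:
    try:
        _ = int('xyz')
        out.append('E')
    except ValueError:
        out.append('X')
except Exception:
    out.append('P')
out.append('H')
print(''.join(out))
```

Execution trace: 'X' (inner except ValueError) → 'H' (after the try/except). Output: XH

Answer: XH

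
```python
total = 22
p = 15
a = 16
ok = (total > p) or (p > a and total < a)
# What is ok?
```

Trace:
`total = 22` → total = 22
`p = 15` → p = 15
`a = 16` → a = 16
`ok = (total > p) or (p > a and total < a)` → ok = True
So ok = True

Answer: True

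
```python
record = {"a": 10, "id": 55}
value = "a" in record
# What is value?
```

Trace:
`record = {"a": 10, "id": 55}` → record = {'a': 10, 'id': 55}
`value = "a" in record` → value = True
So value = True

Answer: True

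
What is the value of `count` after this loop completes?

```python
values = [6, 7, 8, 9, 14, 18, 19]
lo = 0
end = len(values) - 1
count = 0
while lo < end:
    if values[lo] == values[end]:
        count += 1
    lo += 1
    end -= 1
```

Count matching pairs from ends
`count` takes the values: 0

Answer: 0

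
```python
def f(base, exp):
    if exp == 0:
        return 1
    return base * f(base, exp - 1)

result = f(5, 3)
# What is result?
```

f(5, 3) = 5 * 5 * 5 = 125

Answer: 125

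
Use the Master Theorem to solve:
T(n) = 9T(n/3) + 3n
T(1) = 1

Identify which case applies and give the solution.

a=9, b=3, f(n)=3n. log_3(9) = 2. Since c=1 < 2, Case 1 applies: T(n) = Θ(n^log_b(a)) = O(n^2).

Answer: O(n^2) - Case 1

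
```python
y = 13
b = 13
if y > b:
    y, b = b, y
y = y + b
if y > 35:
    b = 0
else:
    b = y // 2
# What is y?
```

Trace:
`y = 13` → y = 13
`b = 13` → b = 13
`if y > b: ...` → y > b is False → no variable changes
`y = y + b` → y = 26
`if y > 35: ...` → y > 35 is False, take else branch → no variable changes
So y = 26

Answer: 26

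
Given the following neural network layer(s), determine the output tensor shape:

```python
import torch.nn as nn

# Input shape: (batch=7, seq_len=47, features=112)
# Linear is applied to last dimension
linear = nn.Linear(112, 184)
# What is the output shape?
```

Input: (7, 47, 112) -> Output: (7, 47, 184)

Answer: (7, 47, 184)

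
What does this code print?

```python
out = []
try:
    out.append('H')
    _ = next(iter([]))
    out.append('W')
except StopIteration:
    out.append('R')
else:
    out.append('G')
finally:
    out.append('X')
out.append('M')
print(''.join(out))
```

Execution trace: 'H' (try body) → 'R' (except StopIteration) → 'X' (finally) → 'M' (after the try/except). Output: HRXM

Answer: HRXM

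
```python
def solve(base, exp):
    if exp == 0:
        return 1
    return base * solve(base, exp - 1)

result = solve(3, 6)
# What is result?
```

solve(3, 6) = 3 * 3 * 3 * 3 * 3 * 3 = 729

Answer: 729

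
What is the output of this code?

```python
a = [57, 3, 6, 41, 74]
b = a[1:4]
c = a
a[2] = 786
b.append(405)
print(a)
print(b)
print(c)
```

Key concept: slice vs alias.
Step by step:
`a = [57, 3, 6, 41, 74]` → a = [57, 3, 6, 41, 74]
`b = a[1:4]` → b = [3, 6, 41]
`c = a` → c = [57, 3, 6, 41, 74] (same object as a)
`a[2] = 786` → a = [57, 3, 786, 41, 74] (same object as c); c = [57, 3, 786, 41, 74] (same object as a)
`b.append(405)` → b = [3, 6, 41, 405]
`print(a)` → prints [57, 3, 786, 41, 74]
`print(b)` → prints [3, 6, 41, 405]
`print(c)` → prints [57, 3, 786, 41, 74]

Answer:
[57, 3, 786, 41, 74]
[3, 6, 41, 405]
[57, 3, 786, 41, 74]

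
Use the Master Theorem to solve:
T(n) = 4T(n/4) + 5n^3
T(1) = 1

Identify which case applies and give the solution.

a=4, b=4, f(n)=5n^3. log_4(4) = 1. Since c=3 > 1 and the regularity condition holds (4(n/4)^3 = (4/4^3)n^3 with 4/4^3 < 1), Case 3 applies: T(n) = Θ(f(n)) = O(n^3).

Answer: O(n^3) - Case 3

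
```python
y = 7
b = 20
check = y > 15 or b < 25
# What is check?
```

Trace:
`y = 7` → y = 7
`b = 20` → b = 20
`check = y > 15 or b < 25` → check = True
So check = True

Answer: True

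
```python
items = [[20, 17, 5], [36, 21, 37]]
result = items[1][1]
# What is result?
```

Trace:
`items = [[20, 17, 5], [36, 21, 37]]` → items = [[20, 17, 5], [36, 21, 37]]
`result = items[1][1]` → result = 21
So result = 21

Answer: 21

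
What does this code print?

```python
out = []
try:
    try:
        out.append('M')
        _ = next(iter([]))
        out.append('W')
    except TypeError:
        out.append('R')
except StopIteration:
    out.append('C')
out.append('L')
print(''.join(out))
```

Execution trace: 'M' (try body) → 'C' (outer except StopIteration) → 'L' (after the try/except). Output: MCL

Answer: MCL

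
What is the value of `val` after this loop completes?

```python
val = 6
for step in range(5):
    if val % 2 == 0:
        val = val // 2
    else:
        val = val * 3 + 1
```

Collatz-style transformation from 6
`val` takes the values: 6 → 3 → 10 → 5 → 16 → 8

Answer: 8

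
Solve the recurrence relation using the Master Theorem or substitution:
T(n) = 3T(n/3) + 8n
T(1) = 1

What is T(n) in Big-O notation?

By Master Theorem: a=3, b=3, f(n)=8n. Since log_3(3) = 1 and f(n) = Θ(n^1), Case 2 applies. T(n) = O(n log n).

Answer: O(n log n)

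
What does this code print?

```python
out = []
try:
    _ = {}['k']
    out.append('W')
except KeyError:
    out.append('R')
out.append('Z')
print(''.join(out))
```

Execution trace: 'R' (except KeyError) → 'Z' (after the try/except). Output: RZ

Answer: RZ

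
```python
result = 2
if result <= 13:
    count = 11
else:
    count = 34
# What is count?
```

Trace:
`result = 2` → result = 2
`if result <= 13: ...` → result <= 13 is True → count = 11
So count = 11

Answer: 11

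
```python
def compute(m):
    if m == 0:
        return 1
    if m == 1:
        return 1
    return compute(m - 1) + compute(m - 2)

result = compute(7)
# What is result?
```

Build up from base cases: compute(0)=1, compute(1)=1, compute(2)=2, compute(3)=3, compute(4)=5, compute(5)=8, compute(6)=13, ..., compute(7)=21

Answer: 21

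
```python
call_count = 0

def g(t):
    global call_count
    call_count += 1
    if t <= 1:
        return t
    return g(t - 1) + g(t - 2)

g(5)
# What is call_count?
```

Calls(t) = 1 + Calls(t-1) + Calls(t-2); Calls(0)=Calls(1)=1. For t=5 this gives 15.

Answer: 15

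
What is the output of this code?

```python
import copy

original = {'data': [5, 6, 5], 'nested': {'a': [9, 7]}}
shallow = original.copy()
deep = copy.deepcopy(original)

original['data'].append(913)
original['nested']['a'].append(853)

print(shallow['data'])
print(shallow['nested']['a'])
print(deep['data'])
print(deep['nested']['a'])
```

Key concept: comparing shallow vs deep copy.
Step by step:
`original = {'data': [5, 6, 5], 'nested': {'a': [9, 7]}}` → original = {'data': [5, 6, 5], 'nested': {'a': [9, 7]}}
`shallow = original.copy()` → shallow = {'data': [5, 6, 5], 'nested': {'a': [9, 7]}}
`deep = copy.deepcopy(original)` → deep = {'data': [5, 6, 5], 'nested': {'a': [9, 7]}}
`original['data'].append(913)` → original = {'data': [5, 6, 5, 913], 'nested': {'a': [9, 7]}}; shallow = {'data': [5, 6, 5, 913], 'nested': {'a': [9, 7]}}
`original['nested']['a'].append(853)` → original = {'data': [5, 6, 5, 913], 'nested': {'a': [9, 7, 853]}}; shallow = {'data': [5, 6, 5, 913], 'nested': {'a': [9, 7, 853]}}
`print(shallow['data'])` → prints [5, 6, 5, 913]
`print(shallow['nested']['a'])` → prints [9, 7, 853]
`print(deep['data'])` → prints [5, 6, 5]
`print(deep['nested']['a'])` → prints [9, 7]

Answer:
[5, 6, 5, 913]
[9, 7, 853]
[5, 6, 5]
[9, 7]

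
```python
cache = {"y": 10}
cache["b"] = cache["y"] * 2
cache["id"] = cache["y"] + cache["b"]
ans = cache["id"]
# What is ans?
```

Trace:
`cache = {"y": 10}` → cache = {'y': 10}
`cache["b"] = cache["y"] * 2` → cache = {'y': 10, 'b': 20}
`cache["id"] = cache["y"] + cache["b"]` → cache = {'y': 10, 'b': 20, 'id': 30}
`ans = cache["id"]` → ans = 30
So ans = 30

Answer: 30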